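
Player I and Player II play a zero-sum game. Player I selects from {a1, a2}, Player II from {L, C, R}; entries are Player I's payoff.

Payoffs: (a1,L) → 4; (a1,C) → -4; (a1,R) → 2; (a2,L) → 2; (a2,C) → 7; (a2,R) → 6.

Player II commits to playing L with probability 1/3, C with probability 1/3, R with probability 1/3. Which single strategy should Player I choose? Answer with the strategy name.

Expected payoff of a1: (1/3)·4 + (1/3)·(-4) + (1/3)·2 = 2/3.
Expected payoff of a2: (1/3)·2 + (1/3)·7 + (1/3)·6 = 5.
The largest is 5, so Player I's best response is a2.

a2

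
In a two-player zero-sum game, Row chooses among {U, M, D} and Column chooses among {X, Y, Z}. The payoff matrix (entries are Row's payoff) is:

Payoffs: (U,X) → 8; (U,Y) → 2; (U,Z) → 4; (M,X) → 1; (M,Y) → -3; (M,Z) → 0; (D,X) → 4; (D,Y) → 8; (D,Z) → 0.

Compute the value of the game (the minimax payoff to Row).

16/5

Row minima: U → 2, M → -3, D → 0; maximin = 2.
Column maxima: X → 8, Y → 8, Z → 4; minimax = 4.
2 ≠ 4, so there is no saddle point; optimal play is mixed.
M is strictly dominated by U, so Row never plays it.
X is strictly dominated by Z (it gives Row strictly more in every row), so Column never plays it.
On the remaining 2×2 (U, D vs Y, Z):
Let Row play U with probability p. Expected payoff against Y: 2p + 8(1−p) = −6p + 8; against Z: 4p + 0(1−p) = 4p.
Setting these equal: −6p + 8 = 4p ⇒ −10p = -8 ⇒ p = 4/5, and the value is (-6)·(4/5) + 8 = 16/5.
For Column: with q = P(Y), equating U's and D's payoffs gives −2q + 4 = 8q ⇒ q = 2/5.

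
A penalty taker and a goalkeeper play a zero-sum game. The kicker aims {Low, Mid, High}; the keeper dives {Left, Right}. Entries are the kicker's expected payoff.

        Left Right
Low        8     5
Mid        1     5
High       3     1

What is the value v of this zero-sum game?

Row minima: Low → 5, Mid → 1, High → 1; maximin = 5.
Column maxima: Left → 8, Right → 5; minimax = 5.
Since maximin = minimax = 5, there is a saddle point and the value is 5.

5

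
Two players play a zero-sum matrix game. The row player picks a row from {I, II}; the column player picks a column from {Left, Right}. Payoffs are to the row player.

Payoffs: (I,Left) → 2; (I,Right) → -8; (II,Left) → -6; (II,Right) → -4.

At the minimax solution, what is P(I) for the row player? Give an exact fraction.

Row minima: I → -8, II → -6; maximin = -6.
Column maxima: Left → 2, Right → -4; minimax = -4.
-6 ≠ -4, so there is no saddle point; optimal play is mixed.
Let the row player play I with probability p. Expected payoff against Left: 2p + (-6)(1−p) = 8p − 6; against Right: (-8)p + (-4)(1−p) = −4p − 4.
Setting these equal: 8p − 6 = −4p − 4 ⇒ 12p = 2 ⇒ p = 1/6, and the value is (8)·(1/6) − 6 = -14/3.
For the column player: with q = P(Left), equating I's and II's payoffs gives 10q − 8 = −2q − 4 ⇒ q = 1/3.

1/6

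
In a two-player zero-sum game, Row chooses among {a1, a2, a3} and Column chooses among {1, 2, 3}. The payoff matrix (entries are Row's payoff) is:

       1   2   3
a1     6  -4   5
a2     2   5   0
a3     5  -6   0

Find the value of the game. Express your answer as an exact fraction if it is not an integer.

25/14

Row minima: a1 → -4, a2 → 0, a3 → -6; maximin = 0.
Column maxima: 1 → 6, 2 → 5, 3 → 5; minimax = 5.
0 ≠ 5, so there is no saddle point; optimal play is mixed.
a3 is strictly dominated by a1, so Row never plays it.
1 is strictly dominated by 3 (it gives Row strictly more in every row), so Column never plays it.
On the remaining 2×2 (a1, a2 vs 2, 3):
Let Row play a1 with probability p. Expected payoff against 2: (-4)p + 5(1−p) = −9p + 5; against 3: 5p + 0(1−p) = 5p.
Setting these equal: −9p + 5 = 5p ⇒ −14p = -5 ⇒ p = 5/14, and the value is (-9)·(5/14) + 5 = 25/14.
For Column: with q = P(2), equating a1's and a2's payoffs gives −9q + 5 = 5q ⇒ q = 5/14.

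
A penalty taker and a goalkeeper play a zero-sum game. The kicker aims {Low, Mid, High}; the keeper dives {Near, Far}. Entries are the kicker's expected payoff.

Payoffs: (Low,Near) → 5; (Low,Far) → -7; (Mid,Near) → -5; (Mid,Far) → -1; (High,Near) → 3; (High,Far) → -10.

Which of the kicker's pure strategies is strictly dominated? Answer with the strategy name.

Low gives a strictly higher payoff than High against every column: 5 > 3, -7 > -10.
So High is strictly dominated and the kicker never plays it.

High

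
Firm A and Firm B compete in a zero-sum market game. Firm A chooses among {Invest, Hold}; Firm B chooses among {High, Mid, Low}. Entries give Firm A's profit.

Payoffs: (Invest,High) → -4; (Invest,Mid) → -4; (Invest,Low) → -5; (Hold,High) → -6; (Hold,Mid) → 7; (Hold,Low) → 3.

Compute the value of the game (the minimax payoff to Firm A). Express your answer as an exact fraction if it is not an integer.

-21/5

Row minima: Invest → -5, Hold → -6; maximin = -5.
Column maxima: High → -4, Mid → 7, Low → 3; minimax = -4.
-5 ≠ -4, so there is no saddle point; optimal play is mixed.
Mid is strictly dominated by Low (it gives Firm A strictly more in every row), so Firm B never plays it.
On the remaining 2×2 (Invest, Hold vs High, Low):
Let Firm A play Invest with probability p. Expected payoff against High: (-4)p + (-6)(1−p) = 2p − 6; against Low: (-5)p + 3(1−p) = −8p + 3.
Setting these equal: 2p − 6 = −8p + 3 ⇒ 10p = 9 ⇒ p = 9/10, and the value is (2)·(9/10) − 6 = -21/5.
For Firm B: with q = P(High), equating Invest's and Hold's payoffs gives q − 5 = −9q + 3 ⇒ q = 4/5.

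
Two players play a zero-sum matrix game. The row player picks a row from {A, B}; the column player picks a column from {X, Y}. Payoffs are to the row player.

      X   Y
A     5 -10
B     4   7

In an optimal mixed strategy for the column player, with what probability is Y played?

1/18

Row minima: A → -10, B → 4; maximin = 4.
Column maxima: X → 5, Y → 7; minimax = 5.
4 ≠ 5, so there is no saddle point; optimal play is mixed.
Let the row player play A with probability p. Expected payoff against X: 5p + 4(1−p) = p + 4; against Y: (-10)p + 7(1−p) = −17p + 7.
Setting these equal: p + 4 = −17p + 7 ⇒ 18p = 3 ⇒ p = 1/6, and the value is (1)·(1/6) + 4 = 25/6.
For the column player: with q = P(X), equating A's and B's payoffs gives 15q − 10 = −3q + 7 ⇒ q = 17/18.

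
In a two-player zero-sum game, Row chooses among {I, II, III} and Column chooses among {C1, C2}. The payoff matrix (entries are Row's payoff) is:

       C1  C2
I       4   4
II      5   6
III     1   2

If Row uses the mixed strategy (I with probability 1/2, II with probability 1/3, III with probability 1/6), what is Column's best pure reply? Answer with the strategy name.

If Column plays C1, Row's expected payoff is (1/2)·4 + (1/3)·5 + (1/6)·1 = 23/6.
If Column plays C2, Row's expected payoff is (1/2)·4 + (1/3)·6 + (1/6)·2 = 13/3.
Column minimizes Row's payoff; the smallest is 23/6, so the best response is C1.

C1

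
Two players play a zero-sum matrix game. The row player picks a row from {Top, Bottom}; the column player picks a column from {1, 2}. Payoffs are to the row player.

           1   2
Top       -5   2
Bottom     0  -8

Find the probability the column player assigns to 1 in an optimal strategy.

Row minima: Top → -5, Bottom → -8; maximin = -5.
Column maxima: 1 → 0, 2 → 2; minimax = 0.
-5 ≠ 0, so there is no saddle point; optimal play is mixed.
Let the row player play Top with probability p. Expected payoff against 1: (-5)p + 0(1−p) = −5p; against 2: 2p + (-8)(1−p) = 10p − 8.
Setting these equal: −5p = 10p − 8 ⇒ −15p = -8 ⇒ p = 8/15, and the value is (-5)·(8/15) = -8/3.
For the column player: with q = P(1), equating Top's and Bottom's payoffs gives −7q + 2 = 8q − 8 ⇒ q = 2/3.

2/3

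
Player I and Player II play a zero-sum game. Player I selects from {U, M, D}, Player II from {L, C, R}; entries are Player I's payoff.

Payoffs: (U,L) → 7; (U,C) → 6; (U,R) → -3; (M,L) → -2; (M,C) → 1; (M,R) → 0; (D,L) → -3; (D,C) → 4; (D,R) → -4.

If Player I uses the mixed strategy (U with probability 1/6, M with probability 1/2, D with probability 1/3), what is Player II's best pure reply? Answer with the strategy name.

If Player II plays L, Player I's expected payoff is (1/6)·7 + (1/2)·(-2) + (1/3)·(-3) = -5/6.
If Player II plays C, Player I's expected payoff is (1/6)·6 + (1/2)·1 + (1/3)·4 = 17/6.
If Player II plays R, Player I's expected payoff is (1/6)·(-3) + (1/2)·0 + (1/3)·(-4) = -11/6.
Player II minimizes Player I's payoff; the smallest is -11/6, so the best response is R.

R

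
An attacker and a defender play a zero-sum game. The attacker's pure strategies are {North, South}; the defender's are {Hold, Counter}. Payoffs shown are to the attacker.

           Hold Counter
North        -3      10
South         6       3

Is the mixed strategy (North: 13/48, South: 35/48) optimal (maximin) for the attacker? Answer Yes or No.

No

Against Hold this mix gives (13/48)·(-3) + (35/48)·6 = 57/16.
Against Counter this mix gives (13/48)·10 + (35/48)·3 = 235/48.
The defender will play Hold, holding the attacker to 57/16. Shifting weight toward the row that does better against Hold would raise this floor (the equalizing mix achieves 69/16 against both Hold and Counter), so the proposed strategy is not optimal.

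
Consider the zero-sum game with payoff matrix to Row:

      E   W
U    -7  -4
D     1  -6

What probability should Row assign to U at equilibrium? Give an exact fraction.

7/10

Row minima: U → -7, D → -6; maximin = -6.
Column maxima: E → 1, W → -4; minimax = -4.
-6 ≠ -4, so there is no saddle point; optimal play is mixed.
Let Row play U with probability p. Expected payoff against E: (-7)p + 1(1−p) = −8p + 1; against W: (-4)p + (-6)(1−p) = 2p − 6.
Setting these equal: −8p + 1 = 2p − 6 ⇒ −10p = -7 ⇒ p = 7/10, and the value is (-8)·(7/10) + 1 = -23/5.
For Column: with q = P(E), equating U's and D's payoffs gives −3q − 4 = 7q − 6 ⇒ q = 1/5.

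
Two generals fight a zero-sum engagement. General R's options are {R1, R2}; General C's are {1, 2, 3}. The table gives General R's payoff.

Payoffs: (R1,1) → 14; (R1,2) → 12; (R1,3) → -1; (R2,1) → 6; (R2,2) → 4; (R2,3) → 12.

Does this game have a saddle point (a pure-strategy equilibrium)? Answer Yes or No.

No

Row minima: R1 → -1, R2 → 4; maximin = 4.
Column maxima: 1 → 14, 2 → 12, 3 → 12; minimax = 12.
4 ≠ 12, so no pure-strategy equilibrium exists.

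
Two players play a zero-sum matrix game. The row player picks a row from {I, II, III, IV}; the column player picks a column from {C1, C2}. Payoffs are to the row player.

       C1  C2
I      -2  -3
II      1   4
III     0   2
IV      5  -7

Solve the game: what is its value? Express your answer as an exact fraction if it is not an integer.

9/5

Row minima: I → -3, II → 1, III → 0, IV → -7; maximin = 1.
Column maxima: C1 → 5, C2 → 4; minimax = 4.
1 ≠ 4, so there is no saddle point; optimal play is mixed.
I is strictly dominated by II, so the row player never plays it.
III is strictly dominated by II, so the row player never plays it.
On the remaining 2×2 (II, IV vs C1, C2):
Let the row player play II with probability p. Expected payoff against C1: 1p + 5(1−p) = −4p + 5; against C2: 4p + (-7)(1−p) = 11p − 7.
Setting these equal: −4p + 5 = 11p − 7 ⇒ −15p = -12 ⇒ p = 4/5, and the value is (-4)·(4/5) + 5 = 9/5.
For the column player: with q = P(C1), equating II's and IV's payoffs gives −3q + 4 = 12q − 7 ⇒ q = 11/15.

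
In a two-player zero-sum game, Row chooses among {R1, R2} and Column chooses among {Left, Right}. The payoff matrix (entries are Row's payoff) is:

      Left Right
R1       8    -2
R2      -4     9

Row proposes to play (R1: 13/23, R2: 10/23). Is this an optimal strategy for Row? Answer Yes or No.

Yes

Against Left this mix gives (13/23)·8 + (10/23)·(-4) = 64/23.
Against Right this mix gives (13/23)·(-2) + (10/23)·9 = 64/23.
All of Column's active replies (Left, Right) yield 64/23, and no column does worse for Row. The mix makes Column indifferent and guarantees 64/23, so it is optimal.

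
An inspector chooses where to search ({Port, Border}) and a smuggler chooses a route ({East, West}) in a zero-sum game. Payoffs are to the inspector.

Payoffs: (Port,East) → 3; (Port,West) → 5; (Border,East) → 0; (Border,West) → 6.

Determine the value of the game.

3

Row minima: Port → 3, Border → 0; maximin = 3.
Column maxima: East → 3, West → 6; minimax = 3.
Since maximin = minimax = 3, there is a saddle point and the value is 3.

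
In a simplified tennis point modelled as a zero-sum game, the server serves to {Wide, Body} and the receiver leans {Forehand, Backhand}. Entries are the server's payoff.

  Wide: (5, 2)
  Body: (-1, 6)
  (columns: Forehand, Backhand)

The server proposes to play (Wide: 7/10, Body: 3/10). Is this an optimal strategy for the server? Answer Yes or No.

Yes

Against Forehand this mix gives (7/10)·5 + (3/10)·(-1) = 16/5.
Against Backhand this mix gives (7/10)·2 + (3/10)·6 = 16/5.
All of the receiver's active replies (Forehand, Backhand) yield 16/5, and no column does worse for the server. The mix makes the receiver indifferent and guarantees 16/5, so it is optimal.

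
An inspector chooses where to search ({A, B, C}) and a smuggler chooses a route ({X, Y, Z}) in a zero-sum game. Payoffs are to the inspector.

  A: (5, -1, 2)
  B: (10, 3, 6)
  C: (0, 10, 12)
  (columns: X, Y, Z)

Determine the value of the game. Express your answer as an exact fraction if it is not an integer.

100/17

Row minima: A → -1, B → 3, C → 0; maximin = 3.
Column maxima: X → 10, Y → 10, Z → 12; minimax = 10.
3 ≠ 10, so there is no saddle point; optimal play is mixed.
A is strictly dominated by B, so the inspector never plays it.
Z is strictly dominated by Y (it gives the inspector strictly more in every row), so the smuggler never plays it.
On the remaining 2×2 (B, C vs X, Y):
Let the inspector play B with probability p. Expected payoff against X: 10p + 0(1−p) = 10p; against Y: 3p + 10(1−p) = −7p + 10.
Setting these equal: 10p = −7p + 10 ⇒ 17p = 10 ⇒ p = 10/17, and the value is (10)·(10/17) = 100/17.
For the smuggler: with q = P(X), equating B's and C's payoffs gives 7q + 3 = −10q + 10 ⇒ q = 7/17.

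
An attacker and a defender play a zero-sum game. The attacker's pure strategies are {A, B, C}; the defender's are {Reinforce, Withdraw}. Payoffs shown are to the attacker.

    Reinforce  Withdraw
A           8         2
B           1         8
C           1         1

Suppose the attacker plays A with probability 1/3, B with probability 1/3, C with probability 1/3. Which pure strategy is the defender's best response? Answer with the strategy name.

Reinforce

If the defender plays Reinforce, the attacker's expected payoff is (1/3)·8 + (1/3)·1 + (1/3)·1 = 10/3.
If the defender plays Withdraw, the attacker's expected payoff is (1/3)·2 + (1/3)·8 + (1/3)·1 = 11/3.
The defender minimizes the attacker's payoff; the smallest is 10/3, so the best response is Reinforce.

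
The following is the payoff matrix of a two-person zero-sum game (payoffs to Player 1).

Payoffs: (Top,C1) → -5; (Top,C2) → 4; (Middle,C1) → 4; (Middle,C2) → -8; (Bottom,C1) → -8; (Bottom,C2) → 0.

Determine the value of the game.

Row minima: Top → -5, Middle → -8, Bottom → -8; maximin = -5.
Column maxima: C1 → 4, C2 → 4; minimax = 4.
-5 ≠ 4, so there is no saddle point; optimal play is mixed.
Bottom is strictly dominated by Top, so Player 1 never plays it.
On the remaining 2×2 (Top, Middle vs C1, C2):
Let Player 1 play Top with probability p. Expected payoff against C1: (-5)p + 4(1−p) = −9p + 4; against C2: 4p + (-8)(1−p) = 12p − 8.
Setting these equal: −9p + 4 = 12p − 8 ⇒ −21p = -12 ⇒ p = 4/7, and the value is (-9)·(4/7) + 4 = -8/7.
For Player 2: with q = P(C1), equating Top's and Middle's payoffs gives −9q + 4 = 12q − 8 ⇒ q = 4/7.

-8/7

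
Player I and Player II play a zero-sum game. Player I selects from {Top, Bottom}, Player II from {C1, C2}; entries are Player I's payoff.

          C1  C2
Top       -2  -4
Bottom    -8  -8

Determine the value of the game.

Row minima: Top → -4, Bottom → -8; maximin = -4.
Column maxima: C1 → -2, C2 → -4; minimax = -4.
Since maximin = minimax = -4, there is a saddle point and the value is -4.

-4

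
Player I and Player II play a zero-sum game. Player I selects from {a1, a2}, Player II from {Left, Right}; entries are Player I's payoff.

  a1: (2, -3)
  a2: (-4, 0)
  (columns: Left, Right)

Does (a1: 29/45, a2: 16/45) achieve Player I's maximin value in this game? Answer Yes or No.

No

Against Left this mix gives (29/45)·2 + (16/45)·(-4) = -2/15.
Against Right this mix gives (29/45)·(-3) + (16/45)·0 = -29/15.
Player II will play Right, holding Player I to -29/15. Shifting weight toward the row that does better against Right would raise this floor (the equalizing mix achieves -4/3 against both Right and Left), so the proposed strategy is not optimal.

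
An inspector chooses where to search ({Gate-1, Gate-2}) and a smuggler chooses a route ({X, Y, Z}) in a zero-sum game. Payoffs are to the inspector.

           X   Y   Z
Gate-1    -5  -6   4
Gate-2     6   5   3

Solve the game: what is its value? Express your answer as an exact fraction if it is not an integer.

19/6

Row minima: Gate-1 → -6, Gate-2 → 3; maximin = 3.
Column maxima: X → 6, Y → 5, Z → 4; minimax = 4.
3 ≠ 4, so there is no saddle point; optimal play is mixed.
X is strictly dominated by Y (it gives the inspector strictly more in every row), so the smuggler never plays it.
On the remaining 2×2 (Gate-1, Gate-2 vs Y, Z):
Let the inspector play Gate-1 with probability p. Expected payoff against Y: (-6)p + 5(1−p) = −11p + 5; against Z: 4p + 3(1−p) = p + 3.
Setting these equal: −11p + 5 = p + 3 ⇒ −12p = -2 ⇒ p = 1/6, and the value is (-11)·(1/6) + 5 = 19/6.
For the smuggler: with q = P(Y), equating Gate-1's and Gate-2's payoffs gives −10q + 4 = 2q + 3 ⇒ q = 1/12.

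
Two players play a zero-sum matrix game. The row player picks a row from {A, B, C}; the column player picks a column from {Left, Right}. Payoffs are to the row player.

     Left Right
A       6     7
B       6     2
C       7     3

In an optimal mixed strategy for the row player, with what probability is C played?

1/5

Row minima: A → 6, B → 2, C → 3; maximin = 6.
Column maxima: Left → 7, Right → 7; minimax = 7.
6 ≠ 7, so there is no saddle point; optimal play is mixed.
B is strictly dominated by C, so the row player never plays it.
On the remaining 2×2 (A, C vs Left, Right):
Let the row player play A with probability p. Expected payoff against Left: 6p + 7(1−p) = −p + 7; against Right: 7p + 3(1−p) = 4p + 3.
Setting these equal: −p + 7 = 4p + 3 ⇒ −5p = -4 ⇒ p = 4/5, and the value is (-1)·(4/5) + 7 = 31/5.
For the column player: with q = P(Left), equating A's and C's payoffs gives −q + 7 = 4q + 3 ⇒ q = 4/5.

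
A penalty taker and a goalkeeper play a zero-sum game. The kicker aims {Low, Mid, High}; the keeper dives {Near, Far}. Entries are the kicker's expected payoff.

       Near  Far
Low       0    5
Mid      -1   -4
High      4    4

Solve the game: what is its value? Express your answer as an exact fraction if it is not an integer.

4

Row minima: Low → 0, Mid → -4, High → 4; maximin = 4.
Column maxima: Near → 4, Far → 5; minimax = 4.
Since maximin = minimax = 4, there is a saddle point and the value is 4.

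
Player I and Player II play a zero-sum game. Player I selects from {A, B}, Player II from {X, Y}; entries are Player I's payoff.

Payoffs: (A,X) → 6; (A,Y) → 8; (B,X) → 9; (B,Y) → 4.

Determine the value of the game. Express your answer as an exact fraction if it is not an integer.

Row minima: A → 6, B → 4; maximin = 6.
Column maxima: X → 9, Y → 8; minimax = 8.
6 ≠ 8, so there is no saddle point; optimal play is mixed.
Let Player I play A with probability p. Expected payoff against X: 6p + 9(1−p) = −3p + 9; against Y: 8p + 4(1−p) = 4p + 4.
Setting these equal: −3p + 9 = 4p + 4 ⇒ −7p = -5 ⇒ p = 5/7, and the value is (-3)·(5/7) + 9 = 48/7.
For Player II: with q = P(X), equating A's and B's payoffs gives −2q + 8 = 5q + 4 ⇒ q = 4/7.

48/7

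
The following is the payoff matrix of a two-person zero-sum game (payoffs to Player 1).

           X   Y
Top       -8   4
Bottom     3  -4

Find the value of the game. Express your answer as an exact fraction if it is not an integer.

Row minima: Top → -8, Bottom → -4; maximin = -4.
Column maxima: X → 3, Y → 4; minimax = 3.
-4 ≠ 3, so there is no saddle point; optimal play is mixed.
Let Player 1 play Top with probability p. Expected payoff against X: (-8)p + 3(1−p) = −11p + 3; against Y: 4p + (-4)(1−p) = 8p − 4.
Setting these equal: −11p + 3 = 8p − 4 ⇒ −19p = -7 ⇒ p = 7/19, and the value is (-11)·(7/19) + 3 = -20/19.
For Player 2: with q = P(X), equating Top's and Bottom's payoffs gives −12q + 4 = 7q − 4 ⇒ q = 8/19.

-20/19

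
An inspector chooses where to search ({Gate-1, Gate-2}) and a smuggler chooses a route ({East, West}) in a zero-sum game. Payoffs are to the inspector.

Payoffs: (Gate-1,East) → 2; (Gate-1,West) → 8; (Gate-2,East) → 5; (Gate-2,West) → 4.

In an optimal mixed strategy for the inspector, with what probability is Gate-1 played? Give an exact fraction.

1/7

Row minima: Gate-1 → 2, Gate-2 → 4; maximin = 4.
Column maxima: East → 5, West → 8; minimax = 5.
4 ≠ 5, so there is no saddle point; optimal play is mixed.
Let the inspector play Gate-1 with probability p. Expected payoff against East: 2p + 5(1−p) = −3p + 5; against West: 8p + 4(1−p) = 4p + 4.
Setting these equal: −3p + 5 = 4p + 4 ⇒ −7p = -1 ⇒ p = 1/7, and the value is (-3)·(1/7) + 5 = 32/7.
For the smuggler: with q = P(East), equating Gate-1's and Gate-2's payoffs gives −6q + 8 = q + 4 ⇒ q = 4/7.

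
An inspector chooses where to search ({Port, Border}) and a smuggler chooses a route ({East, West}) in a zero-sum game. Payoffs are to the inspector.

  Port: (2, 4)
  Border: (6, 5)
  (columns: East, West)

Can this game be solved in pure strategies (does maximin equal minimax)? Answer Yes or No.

Yes

Row minima: Port → 2, Border → 5; maximin = 5.
Column maxima: East → 6, West → 5; minimax = 5.
maximin = minimax = 5, so a saddle point exists.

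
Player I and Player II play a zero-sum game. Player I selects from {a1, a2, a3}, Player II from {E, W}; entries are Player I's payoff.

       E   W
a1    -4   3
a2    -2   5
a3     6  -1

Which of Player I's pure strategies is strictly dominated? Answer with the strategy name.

a1

a2 gives a strictly higher payoff than a1 against every column: -2 > -4, 5 > 3.
So a1 is strictly dominated and Player I never plays it.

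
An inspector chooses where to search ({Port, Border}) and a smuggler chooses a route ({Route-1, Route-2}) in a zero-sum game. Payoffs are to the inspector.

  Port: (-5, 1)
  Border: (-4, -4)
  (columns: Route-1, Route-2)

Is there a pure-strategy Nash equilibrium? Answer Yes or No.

Yes

Row minima: Port → -5, Border → -4; maximin = -4.
Column maxima: Route-1 → -4, Route-2 → 1; minimax = -4.
maximin = minimax = -4, so a saddle point exists.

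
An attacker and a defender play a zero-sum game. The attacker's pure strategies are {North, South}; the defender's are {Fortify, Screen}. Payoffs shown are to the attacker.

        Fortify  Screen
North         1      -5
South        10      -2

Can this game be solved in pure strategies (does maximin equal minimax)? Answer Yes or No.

Row minima: North → -5, South → -2; maximin = -2.
Column maxima: Fortify → 10, Screen → -2; minimax = -2.
maximin = minimax = -2, so a saddle point exists.

Yes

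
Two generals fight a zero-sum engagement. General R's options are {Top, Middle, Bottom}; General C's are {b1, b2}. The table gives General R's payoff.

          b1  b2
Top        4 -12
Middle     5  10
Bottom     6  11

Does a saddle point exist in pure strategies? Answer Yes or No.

Row minima: Top → -12, Middle → 5, Bottom → 6; maximin = 6.
Column maxima: b1 → 6, b2 → 11; minimax = 6.
maximin = minimax = 6, so a saddle point exists.

Yes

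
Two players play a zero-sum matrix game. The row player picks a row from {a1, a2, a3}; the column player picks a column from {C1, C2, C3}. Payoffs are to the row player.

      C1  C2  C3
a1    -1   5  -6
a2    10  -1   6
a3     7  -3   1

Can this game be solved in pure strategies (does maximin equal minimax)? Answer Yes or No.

Row minima: a1 → -6, a2 → -1, a3 → -3; maximin = -1.
Column maxima: C1 → 10, C2 → 5, C3 → 6; minimax = 5.
-1 ≠ 5, so no pure-strategy equilibrium exists.

No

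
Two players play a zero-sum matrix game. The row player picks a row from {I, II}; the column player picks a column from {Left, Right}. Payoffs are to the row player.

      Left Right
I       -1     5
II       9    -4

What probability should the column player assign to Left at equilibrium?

9/19

Row minima: I → -1, II → -4; maximin = -1.
Column maxima: Left → 9, Right → 5; minimax = 5.
-1 ≠ 5, so there is no saddle point; optimal play is mixed.
Let the row player play I with probability p. Expected payoff against Left: (-1)p + 9(1−p) = −10p + 9; against Right: 5p + (-4)(1−p) = 9p − 4.
Setting these equal: −10p + 9 = 9p − 4 ⇒ −19p = -13 ⇒ p = 13/19, and the value is (-10)·(13/19) + 9 = 41/19.
For the column player: with q = P(Left), equating I's and II's payoffs gives −6q + 5 = 13q − 4 ⇒ q = 9/19.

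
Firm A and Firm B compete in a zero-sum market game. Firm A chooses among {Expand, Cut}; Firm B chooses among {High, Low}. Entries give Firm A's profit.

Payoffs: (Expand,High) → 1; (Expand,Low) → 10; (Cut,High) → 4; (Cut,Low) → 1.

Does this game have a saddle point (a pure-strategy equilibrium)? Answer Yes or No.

No

Row minima: Expand → 1, Cut → 1; maximin = 1.
Column maxima: High → 4, Low → 10; minimax = 4.
1 ≠ 4, so no pure-strategy equilibrium exists.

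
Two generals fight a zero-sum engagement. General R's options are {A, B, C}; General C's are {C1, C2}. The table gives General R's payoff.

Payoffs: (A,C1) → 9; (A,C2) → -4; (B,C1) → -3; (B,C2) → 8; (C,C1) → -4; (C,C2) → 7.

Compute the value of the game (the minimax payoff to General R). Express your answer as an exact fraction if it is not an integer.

Row minima: A → -4, B → -3, C → -4; maximin = -3.
Column maxima: C1 → 9, C2 → 8; minimax = 8.
-3 ≠ 8, so there is no saddle point; optimal play is mixed.
C is strictly dominated by B, so General R never plays it.
On the remaining 2×2 (A, B vs C1, C2):
Let General R play A with probability p. Expected payoff against C1: 9p + (-3)(1−p) = 12p − 3; against C2: (-4)p + 8(1−p) = −12p + 8.
Setting these equal: 12p − 3 = −12p + 8 ⇒ 24p = 11 ⇒ p = 11/24, and the value is (12)·(11/24) − 3 = 5/2.
For General C: with q = P(C1), equating A's and B's payoffs gives 13q − 4 = −11q + 8 ⇒ q = 1/2.

5/2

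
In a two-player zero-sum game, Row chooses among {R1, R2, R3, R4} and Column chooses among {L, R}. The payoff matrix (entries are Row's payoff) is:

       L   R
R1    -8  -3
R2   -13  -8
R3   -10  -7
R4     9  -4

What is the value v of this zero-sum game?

Row minima: R1 → -8, R2 → -13, R3 → -10, R4 → -4; maximin = -4.
Column maxima: L → 9, R → -3; minimax = -3.
-4 ≠ -3, so there is no saddle point; optimal play is mixed.
R2 is strictly dominated by R1, so Row never plays it.
R3 is strictly dominated by R1, so Row never plays it.
On the remaining 2×2 (R1, R4 vs L, R):
Let Row play R1 with probability p. Expected payoff against L: (-8)p + 9(1−p) = −17p + 9; against R: (-3)p + (-4)(1−p) = p − 4.
Setting these equal: −17p + 9 = p − 4 ⇒ −18p = -13 ⇒ p = 13/18, and the value is (-17)·(13/18) + 9 = -59/18.
For Column: with q = P(L), equating R1's and R4's payoffs gives −5q − 3 = 13q − 4 ⇒ q = 1/18.

-59/18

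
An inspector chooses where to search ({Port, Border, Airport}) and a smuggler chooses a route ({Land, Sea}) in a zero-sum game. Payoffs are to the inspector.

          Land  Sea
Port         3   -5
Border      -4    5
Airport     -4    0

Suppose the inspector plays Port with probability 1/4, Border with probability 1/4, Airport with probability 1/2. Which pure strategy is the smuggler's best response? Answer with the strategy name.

Land

If the smuggler plays Land, the inspector's expected payoff is (1/4)·3 + (1/4)·(-4) + (1/2)·(-4) = -9/4.
If the smuggler plays Sea, the inspector's expected payoff is (1/4)·(-5) + (1/4)·5 + (1/2)·0 = 0.
The smuggler minimizes the inspector's payoff; the smallest is -9/4, so the best response is Land.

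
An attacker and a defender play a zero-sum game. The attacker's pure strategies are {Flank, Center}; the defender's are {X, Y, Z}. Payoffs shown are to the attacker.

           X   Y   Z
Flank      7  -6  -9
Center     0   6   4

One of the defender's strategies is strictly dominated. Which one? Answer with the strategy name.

Z holds the attacker's payoff strictly below Y in every row: -9 < -6, 4 < 6.
So Y is strictly dominated for the defender.

Y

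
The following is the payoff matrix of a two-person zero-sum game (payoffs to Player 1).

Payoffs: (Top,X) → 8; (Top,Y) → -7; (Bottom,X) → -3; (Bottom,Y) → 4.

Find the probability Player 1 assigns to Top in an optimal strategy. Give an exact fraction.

7/22

Row minima: Top → -7, Bottom → -3; maximin = -3.
Column maxima: X → 8, Y → 4; minimax = 4.
-3 ≠ 4, so there is no saddle point; optimal play is mixed.
Let Player 1 play Top with probability p. Expected payoff against X: 8p + (-3)(1−p) = 11p − 3; against Y: (-7)p + 4(1−p) = −11p + 4.
Setting these equal: 11p − 3 = −11p + 4 ⇒ 22p = 7 ⇒ p = 7/22, and the value is (11)·(7/22) − 3 = 1/2.
For Player 2: with q = P(X), equating Top's and Bottom's payoffs gives 15q − 7 = −7q + 4 ⇒ q = 1/2.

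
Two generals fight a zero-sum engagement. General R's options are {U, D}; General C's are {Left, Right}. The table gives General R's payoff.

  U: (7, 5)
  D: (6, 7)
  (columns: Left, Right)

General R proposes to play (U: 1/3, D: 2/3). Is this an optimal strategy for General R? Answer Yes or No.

Yes

Against Left this mix gives (1/3)·7 + (2/3)·6 = 19/3.
Against Right this mix gives (1/3)·5 + (2/3)·7 = 19/3.
All of General C's active replies (Left, Right) yield 19/3, and no column does worse for General R. The mix makes General C indifferent and guarantees 19/3, so it is optimal.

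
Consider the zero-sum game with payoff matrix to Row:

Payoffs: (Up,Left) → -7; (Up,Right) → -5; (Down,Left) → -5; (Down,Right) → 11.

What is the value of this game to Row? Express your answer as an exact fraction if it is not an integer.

-5

Row minima: Up → -7, Down → -5; maximin = -5.
Column maxima: Left → -5, Right → 11; minimax = -5.
Since maximin = minimax = -5, there is a saddle point and the value is -5.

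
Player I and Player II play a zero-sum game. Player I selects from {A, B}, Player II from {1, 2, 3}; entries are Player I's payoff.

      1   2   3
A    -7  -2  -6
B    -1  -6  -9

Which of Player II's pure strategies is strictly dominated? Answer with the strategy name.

3 holds Player I's payoff strictly below 2 in every row: -6 < -2, -9 < -6.
So 2 is strictly dominated for Player II.

2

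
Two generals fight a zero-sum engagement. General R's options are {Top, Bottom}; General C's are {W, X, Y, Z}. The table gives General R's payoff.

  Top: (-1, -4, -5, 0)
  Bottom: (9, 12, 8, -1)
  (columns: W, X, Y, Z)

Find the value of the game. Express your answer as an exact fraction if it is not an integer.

Row minima: Top → -5, Bottom → -1; maximin = -1.
Column maxima: W → 9, X → 12, Y → 8, Z → 0; minimax = 0.
-1 ≠ 0, so there is no saddle point; optimal play is mixed.
W is strictly dominated by Y (it gives General R strictly more in every row), so General C never plays it.
X is strictly dominated by Y (it gives General R strictly more in every row), so General C never plays it.
On the remaining 2×2 (Top, Bottom vs Y, Z):
Let General R play Top with probability p. Expected payoff against Y: (-5)p + 8(1−p) = −13p + 8; against Z: 0p + (-1)(1−p) = p − 1.
Setting these equal: −13p + 8 = p − 1 ⇒ −14p = -9 ⇒ p = 9/14, and the value is (-13)·(9/14) + 8 = -5/14.
For General C: with q = P(Y), equating Top's and Bottom's payoffs gives −5q = 9q − 1 ⇒ q = 1/14.

-5/14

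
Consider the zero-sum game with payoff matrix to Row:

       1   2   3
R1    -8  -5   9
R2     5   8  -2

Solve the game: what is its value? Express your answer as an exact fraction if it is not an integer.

29/24

Row minima: R1 → -8, R2 → -2; maximin = -2.
Column maxima: 1 → 5, 2 → 8, 3 → 9; minimax = 5.
-2 ≠ 5, so there is no saddle point; optimal play is mixed.
2 is strictly dominated by 1 (it gives Row strictly more in every row), so Column never plays it.
On the remaining 2×2 (R1, R2 vs 1, 3):
Let Row play R1 with probability p. Expected payoff against 1: (-8)p + 5(1−p) = −13p + 5; against 3: 9p + (-2)(1−p) = 11p − 2.
Setting these equal: −13p + 5 = 11p − 2 ⇒ −24p = -7 ⇒ p = 7/24, and the value is (-13)·(7/24) + 5 = 29/24.
For Column: with q = P(1), equating R1's and R2's payoffs gives −17q + 9 = 7q − 2 ⇒ q = 11/24.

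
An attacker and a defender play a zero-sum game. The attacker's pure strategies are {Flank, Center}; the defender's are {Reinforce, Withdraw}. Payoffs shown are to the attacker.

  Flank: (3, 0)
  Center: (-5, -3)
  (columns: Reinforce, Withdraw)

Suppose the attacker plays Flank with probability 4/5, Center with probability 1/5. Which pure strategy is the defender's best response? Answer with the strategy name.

Withdraw

If the defender plays Reinforce, the attacker's expected payoff is (4/5)·3 + (1/5)·(-5) = 7/5.
If the defender plays Withdraw, the attacker's expected payoff is (4/5)·0 + (1/5)·(-3) = -3/5.
The defender minimizes the attacker's payoff; the smallest is -3/5, so the best response is Withdraw.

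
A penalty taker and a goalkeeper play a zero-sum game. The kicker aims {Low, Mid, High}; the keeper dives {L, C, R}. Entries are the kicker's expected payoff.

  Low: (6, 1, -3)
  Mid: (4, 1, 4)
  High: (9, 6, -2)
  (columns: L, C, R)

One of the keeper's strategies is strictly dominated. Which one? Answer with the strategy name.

L

C holds the kicker's payoff strictly below L in every row: 1 < 6, 1 < 4, 6 < 9.
So L is strictly dominated for the keeper.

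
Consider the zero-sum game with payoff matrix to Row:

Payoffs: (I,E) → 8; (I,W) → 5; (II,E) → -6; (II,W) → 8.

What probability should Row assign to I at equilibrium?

Row minima: I → 5, II → -6; maximin = 5.
Column maxima: E → 8, W → 8; minimax = 8.
5 ≠ 8, so there is no saddle point; optimal play is mixed.
Let Row play I with probability p. Expected payoff against E: 8p + (-6)(1−p) = 14p − 6; against W: 5p + 8(1−p) = −3p + 8.
Setting these equal: 14p − 6 = −3p + 8 ⇒ 17p = 14 ⇒ p = 14/17, and the value is (14)·(14/17) − 6 = 94/17.
For Column: with q = P(E), equating I's and II's payoffs gives 3q + 5 = −14q + 8 ⇒ q = 3/17.

14/17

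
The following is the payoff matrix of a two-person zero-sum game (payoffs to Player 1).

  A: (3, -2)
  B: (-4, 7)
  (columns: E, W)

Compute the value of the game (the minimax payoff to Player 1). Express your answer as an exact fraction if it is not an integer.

13/16

Row minima: A → -2, B → -4; maximin = -2.
Column maxima: E → 3, W → 7; minimax = 3.
-2 ≠ 3, so there is no saddle point; optimal play is mixed.
Let Player 1 play A with probability p. Expected payoff against E: 3p + (-4)(1−p) = 7p − 4; against W: (-2)p + 7(1−p) = −9p + 7.
Setting these equal: 7p − 4 = −9p + 7 ⇒ 16p = 11 ⇒ p = 11/16, and the value is (7)·(11/16) − 4 = 13/16.
For Player 2: with q = P(E), equating A's and B's payoffs gives 5q − 2 = −11q + 7 ⇒ q = 9/16.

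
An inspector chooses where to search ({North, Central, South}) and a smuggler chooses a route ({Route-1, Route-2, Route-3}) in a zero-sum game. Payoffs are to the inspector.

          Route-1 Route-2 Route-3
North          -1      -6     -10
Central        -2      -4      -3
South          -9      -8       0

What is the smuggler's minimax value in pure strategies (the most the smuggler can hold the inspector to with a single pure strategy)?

Column maxima: Route-1 → -1, Route-2 → -4, Route-3 → 0.
The smallest of these is -4.

-4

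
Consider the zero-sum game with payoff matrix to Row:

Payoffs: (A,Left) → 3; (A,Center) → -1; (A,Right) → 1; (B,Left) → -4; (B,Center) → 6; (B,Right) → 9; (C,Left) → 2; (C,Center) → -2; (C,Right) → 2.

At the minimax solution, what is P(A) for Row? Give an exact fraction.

5/7

Row minima: A → -1, B → -4, C → -2; maximin = -1.
Column maxima: Left → 3, Center → 6, Right → 9; minimax = 3.
-1 ≠ 3, so there is no saddle point; optimal play is mixed.
Right is strictly dominated by Center (it gives Row strictly more in every row), so Column never plays it.
With Right eliminated, C is strictly dominated by A (A gives Row strictly more in every remaining column), so Row never plays it.
On the remaining 2×2 (A, B vs Left, Center):
Let Row play A with probability p. Expected payoff against Left: 3p + (-4)(1−p) = 7p − 4; against Center: (-1)p + 6(1−p) = −7p + 6.
Setting these equal: 7p − 4 = −7p + 6 ⇒ 14p = 10 ⇒ p = 5/7, and the value is (7)·(5/7) − 4 = 1.
For Column: with q = P(Left), equating A's and B's payoffs gives 4q − 1 = −10q + 6 ⇒ q = 1/2.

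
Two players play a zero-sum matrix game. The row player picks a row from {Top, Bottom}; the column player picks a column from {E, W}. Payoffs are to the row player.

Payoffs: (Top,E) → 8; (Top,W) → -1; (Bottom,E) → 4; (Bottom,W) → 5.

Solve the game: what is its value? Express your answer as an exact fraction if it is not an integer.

22/5

Row minima: Top → -1, Bottom → 4; maximin = 4.
Column maxima: E → 8, W → 5; minimax = 5.
4 ≠ 5, so there is no saddle point; optimal play is mixed.
Let the row player play Top with probability p. Expected payoff against E: 8p + 4(1−p) = 4p + 4; against W: (-1)p + 5(1−p) = −6p + 5.
Setting these equal: 4p + 4 = −6p + 5 ⇒ 10p = 1 ⇒ p = 1/10, and the value is (4)·(1/10) + 4 = 22/5.
For the column player: with q = P(E), equating Top's and Bottom's payoffs gives 9q − 1 = −q + 5 ⇒ q = 3/5.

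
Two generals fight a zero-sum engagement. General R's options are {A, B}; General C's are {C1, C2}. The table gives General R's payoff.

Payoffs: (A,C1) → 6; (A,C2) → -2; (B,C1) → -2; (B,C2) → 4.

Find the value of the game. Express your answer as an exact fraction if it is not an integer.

Row minima: A → -2, B → -2; maximin = -2.
Column maxima: C1 → 6, C2 → 4; minimax = 4.
-2 ≠ 4, so there is no saddle point; optimal play is mixed.
Let General R play A with probability p. Expected payoff against C1: 6p + (-2)(1−p) = 8p − 2; against C2: (-2)p + 4(1−p) = −6p + 4.
Setting these equal: 8p − 2 = −6p + 4 ⇒ 14p = 6 ⇒ p = 3/7, and the value is (8)·(3/7) − 2 = 10/7.
For General C: with q = P(C1), equating A's and B's payoffs gives 8q − 2 = −6q + 4 ⇒ q = 3/7.

10/7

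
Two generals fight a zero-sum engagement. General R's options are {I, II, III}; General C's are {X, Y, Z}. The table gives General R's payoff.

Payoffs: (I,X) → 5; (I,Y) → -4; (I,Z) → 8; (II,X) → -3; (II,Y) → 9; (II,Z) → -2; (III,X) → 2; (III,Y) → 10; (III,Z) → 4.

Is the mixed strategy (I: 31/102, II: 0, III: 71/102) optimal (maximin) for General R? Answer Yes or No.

Against X this mix gives (31/102)·5 + (71/102)·2 = 99/34.
Against Y this mix gives (31/102)·(-4) + (71/102)·10 = 293/51.
Against Z this mix gives (31/102)·8 + (71/102)·4 = 266/51.
General C will play X, holding General R to 99/34. Shifting weight toward the row that does better against X would raise this floor (the equalizing mix achieves 58/17 against both X and Y), so the proposed strategy is not optimal.

No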